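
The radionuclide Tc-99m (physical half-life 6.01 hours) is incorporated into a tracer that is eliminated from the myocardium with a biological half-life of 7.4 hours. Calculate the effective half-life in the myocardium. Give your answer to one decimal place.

1/t_eff = 1/t_phys + 1/t_biol = 1/6.01 + 1/7.4 = 0.30152 per hour.
t_eff = 6.01 × 7.4 / (6.01 + 7.4) ≈ 3.3165 hours.

3.3 hours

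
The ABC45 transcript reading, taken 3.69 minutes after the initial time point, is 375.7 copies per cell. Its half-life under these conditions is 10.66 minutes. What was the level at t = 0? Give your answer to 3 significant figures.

478 copies per cell

Number of half-lives elapsed: n = 3.69/10.66 ≈ 0.34615.
A₀ = A × 2^n = 375.7 × 2^0.34615 = 375.7 × 1.2712 ≈ 477.58 copies per cell.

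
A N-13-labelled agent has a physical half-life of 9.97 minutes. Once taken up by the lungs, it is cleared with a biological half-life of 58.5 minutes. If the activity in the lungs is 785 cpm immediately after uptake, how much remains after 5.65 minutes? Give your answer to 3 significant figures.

1/t_eff = 1/t_phys + 1/t_biol = 1/9.97 + 1/58.5 = 0.11739 per minute.
t_eff = 9.97 × 58.5 / (9.97 + 58.5) ≈ 8.5183 minutes.
Remaining = 785 × (1/2)^(5.65/8.5183) = 785 × (1/2)^0.66328 ≈ 495.68 cpm.

496 cpm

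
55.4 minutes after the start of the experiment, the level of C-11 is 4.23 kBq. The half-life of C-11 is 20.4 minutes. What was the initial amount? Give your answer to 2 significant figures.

28 kBq

Number of half-lives elapsed: n = 55.4/20.4 ≈ 2.7157.
A₀ = A × 2^n = 4.23 × 2^2.7157 = 4.23 × 6.5691 ≈ 27.787 kBq.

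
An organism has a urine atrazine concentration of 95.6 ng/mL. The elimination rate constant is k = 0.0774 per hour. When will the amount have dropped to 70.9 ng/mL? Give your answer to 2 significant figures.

t½ = ln 2 / k = 0.69315 / 0.0774 ≈ 8.9554 hours.
Fraction remaining = 70.9/95.6 ≈ 0.74163.
n = log₂(95.6/70.9) = ln(1.3484)/ln 2 ≈ 0.43122 half-lives.
t = n × t½ = 0.43122 × 8.9554 ≈ 3.8618 hours.

3.9 hours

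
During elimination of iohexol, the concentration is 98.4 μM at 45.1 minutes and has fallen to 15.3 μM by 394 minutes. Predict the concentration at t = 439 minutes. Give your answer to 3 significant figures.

Over Δt = 394 − 45.1 = 348.9 minutes, the level fell by a factor of 98.4/15.3 ≈ 6.4314.
n = log₂(6.4314) ≈ 2.6851 half-lives, so t½ = 348.9/2.6851 ≈ 129.94 minutes.
From t = 394 to t = 439: 15.3 × (1/2)^((439−394)/129.94) ≈ 12.035 μM.

12.0 μM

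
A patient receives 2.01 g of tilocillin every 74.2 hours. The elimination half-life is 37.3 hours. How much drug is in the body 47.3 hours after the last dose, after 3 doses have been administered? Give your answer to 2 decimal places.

The 3 doses were given 195.7, 121.5, 47.3 hours ago.
Total = 2.01·(1/2)^(195.7/37.3) + 2.01·(1/2)^(121.5/37.3) + 2.01·(1/2)^(47.3/37.3)
      = 0.052942 + 0.2102 + 0.83457 ≈ 1.0977 g.

1.10 g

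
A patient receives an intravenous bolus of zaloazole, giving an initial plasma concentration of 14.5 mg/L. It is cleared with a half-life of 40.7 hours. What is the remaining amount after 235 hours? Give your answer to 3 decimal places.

Number of half-lives: n = 235/40.7 ≈ 5.774.
Remaining = 14.5 × (1/2)^5.774 = 14.5 × 0.018275 ≈ 0.26499 mg/L.

0.265 mg/L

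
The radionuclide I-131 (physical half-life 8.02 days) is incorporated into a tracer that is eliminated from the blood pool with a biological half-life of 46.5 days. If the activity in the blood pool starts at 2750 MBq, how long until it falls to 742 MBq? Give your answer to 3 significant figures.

1/t_eff = 1/t_phys + 1/t_biol = 1/8.02 + 1/46.5 = 0.14619 per day.
t_eff = 8.02 × 46.5 / (8.02 + 46.5) ≈ 6.8402 days.
n = log₂(2750/742) ≈ 1.8899; t = 1.8899 × 6.8402 ≈ 12.928 days.

12.9 days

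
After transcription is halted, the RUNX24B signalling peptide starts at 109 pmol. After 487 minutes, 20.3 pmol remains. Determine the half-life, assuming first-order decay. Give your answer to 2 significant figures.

A/A₀ = 20.3/109 ≈ 0.18624.
n = log₂(5.3695) ≈ 2.4248 half-lives elapsed in 487 minutes.
t½ = 487/2.4248 ≈ 200.84 minutes.

200 minutes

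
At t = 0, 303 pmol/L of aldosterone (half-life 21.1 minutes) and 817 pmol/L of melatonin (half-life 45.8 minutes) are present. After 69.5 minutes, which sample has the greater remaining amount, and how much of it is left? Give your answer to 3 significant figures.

aldosterone: 303 × (1/2)^3.2938 ≈ 30.896 pmol/L.
melatonin: 817 × (1/2)^1.5175 ≈ 285.38 pmol/L.
Melatonin has more remaining, at ≈ 285.38 pmol/L.

melatonin, 285 pmol/L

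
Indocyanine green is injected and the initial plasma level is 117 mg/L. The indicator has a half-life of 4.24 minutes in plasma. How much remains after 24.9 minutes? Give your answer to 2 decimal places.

2.00 mg/L

Number of half-lives: n = 24.9/4.24 ≈ 5.8726.
Remaining = 117 × (1/2)^5.8726 = 117 × 0.017067 ≈ 1.9968 mg/L.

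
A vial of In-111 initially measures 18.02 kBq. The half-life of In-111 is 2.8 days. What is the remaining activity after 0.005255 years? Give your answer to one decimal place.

11.2 kBq

Convert the elapsed time: 0.005255 years = 1.91807 days.
Number of half-lives: n = 1.91807/2.8 ≈ 0.68503.
Remaining = 18.02 × (1/2)^0.68503 = 18.02 × 0.62199 ≈ 11.208 kBq.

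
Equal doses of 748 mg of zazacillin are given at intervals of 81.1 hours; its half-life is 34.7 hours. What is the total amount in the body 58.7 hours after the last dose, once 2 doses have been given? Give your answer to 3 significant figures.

277 mg

The 2 doses were given 139.8, 58.7 hours ago.
Total = 748·(1/2)^(139.8/34.7) + 748·(1/2)^(58.7/34.7)
      = 45.825 + 231.56 ≈ 277.39 mg.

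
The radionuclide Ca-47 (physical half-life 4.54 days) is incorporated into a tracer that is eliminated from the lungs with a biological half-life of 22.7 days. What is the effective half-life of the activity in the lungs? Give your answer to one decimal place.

3.8 days

1/t_eff = 1/t_phys + 1/t_biol = 1/4.54 + 1/22.7 = 0.26432 per day.
t_eff = 4.54 × 22.7 / (4.54 + 22.7) ≈ 3.7833 days.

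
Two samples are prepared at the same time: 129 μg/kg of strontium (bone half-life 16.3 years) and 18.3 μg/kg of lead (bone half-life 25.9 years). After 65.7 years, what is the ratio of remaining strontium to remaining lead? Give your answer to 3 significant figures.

2.50

strontium: 129 × (1/2)^(65.7/16.3) = 129 × (1/2)^4.0307 ≈ 7.8929 μg/kg.
lead: 18.3 × (1/2)^(65.7/25.9) = 18.3 × (1/2)^2.5367 ≈ 3.1538 μg/kg.
Ratio ≈ 7.8929 / 3.1538 ≈ 2.5027.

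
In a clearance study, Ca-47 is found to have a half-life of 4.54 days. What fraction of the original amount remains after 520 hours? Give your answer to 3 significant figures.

0.0366

520 hours = 21.6667 days.
n = 21.6667/4.54 ≈ 4.7724 half-lives.
Fraction remaining = (1/2)^4.7724 ≈ 0.03659.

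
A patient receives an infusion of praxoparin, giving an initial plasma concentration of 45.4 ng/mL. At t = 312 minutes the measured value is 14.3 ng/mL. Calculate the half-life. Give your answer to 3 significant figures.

187 minutes

A/A₀ = 14.3/45.4 ≈ 0.31498.
n = log₂(3.1748) ≈ 1.6667 half-lives elapsed in 312 minutes.
t½ = 312/1.6667 ≈ 187.2 minutes.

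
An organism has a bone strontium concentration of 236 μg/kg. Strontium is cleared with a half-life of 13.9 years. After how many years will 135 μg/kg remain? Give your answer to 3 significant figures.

11.2 years

Fraction remaining = 135/236 ≈ 0.57203.
n = log₂(236/135) = ln(1.7481)/ln 2 ≈ 0.80583 half-lives.
t = n × t½ = 0.80583 × 13.9 ≈ 11.201 years.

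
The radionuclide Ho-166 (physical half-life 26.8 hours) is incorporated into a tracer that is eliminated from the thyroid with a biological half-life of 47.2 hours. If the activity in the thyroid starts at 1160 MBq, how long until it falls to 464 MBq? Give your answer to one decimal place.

22.6 hours

1/t_eff = 1/t_phys + 1/t_biol = 1/26.8 + 1/47.2 = 0.0585 per hour.
t_eff = 26.8 × 47.2 / (26.8 + 47.2) ≈ 17.094 hours.
n = log₂(1160/464) ≈ 1.3219; t = 1.3219 × 17.094 ≈ 22.597 hours.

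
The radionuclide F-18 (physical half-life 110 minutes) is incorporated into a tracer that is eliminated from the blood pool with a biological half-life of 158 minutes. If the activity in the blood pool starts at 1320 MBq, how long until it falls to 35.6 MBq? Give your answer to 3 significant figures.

338 minutes

1/t_eff = 1/t_phys + 1/t_biol = 1/110 + 1/158 = 0.01542 per minute.
t_eff = 110 × 158 / (110 + 158) ≈ 64.851 minutes.
n = log₂(1320/35.6) ≈ 5.2125; t = 5.2125 × 64.851 ≈ 338.04 minutes.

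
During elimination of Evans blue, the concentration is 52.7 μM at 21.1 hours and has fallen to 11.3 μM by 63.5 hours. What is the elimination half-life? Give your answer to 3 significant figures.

19.1 hours

Over Δt = 63.5 − 21.1 = 42.4 hours, the level fell by a factor of 52.7/11.3 ≈ 4.6637.
n = log₂(4.6637) ≈ 2.2215 half-lives, so t½ = 42.4/2.2215 ≈ 19.086 hours.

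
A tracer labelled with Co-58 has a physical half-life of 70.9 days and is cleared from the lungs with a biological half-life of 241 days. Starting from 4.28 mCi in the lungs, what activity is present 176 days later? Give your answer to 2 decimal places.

1/t_eff = 1/t_phys + 1/t_biol = 1/70.9 + 1/241 = 0.018254 per day.
t_eff = 70.9 × 241 / (70.9 + 241) ≈ 54.783 days.
Remaining = 4.28 × (1/2)^(176/54.783) = 4.28 × (1/2)^3.2127 ≈ 0.46168 mCi.

0.46 mCi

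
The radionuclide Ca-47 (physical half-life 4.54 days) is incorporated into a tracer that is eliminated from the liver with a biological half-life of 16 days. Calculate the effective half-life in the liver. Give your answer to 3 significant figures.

3.54 days

1/t_eff = 1/t_phys + 1/t_biol = 1/4.54 + 1/16 = 0.28276 per day.
t_eff = 4.54 × 16 / (4.54 + 16) ≈ 3.5365 days.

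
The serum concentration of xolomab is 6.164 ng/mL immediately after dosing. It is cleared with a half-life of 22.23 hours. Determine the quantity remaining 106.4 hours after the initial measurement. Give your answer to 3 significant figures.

0.223 ng/mL

Number of half-lives: n = 106.4/22.23 ≈ 4.7863.
Remaining = 6.164 × (1/2)^4.7863 = 6.164 × 0.036239 ≈ 0.22338 ng/mL.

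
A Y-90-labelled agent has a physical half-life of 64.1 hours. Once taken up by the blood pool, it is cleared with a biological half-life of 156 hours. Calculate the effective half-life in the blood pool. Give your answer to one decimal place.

1/t_eff = 1/t_phys + 1/t_biol = 1/64.1 + 1/156 = 0.022011 per hour.
t_eff = 64.1 × 156 / (64.1 + 156) ≈ 45.432 hours.

45.4 hours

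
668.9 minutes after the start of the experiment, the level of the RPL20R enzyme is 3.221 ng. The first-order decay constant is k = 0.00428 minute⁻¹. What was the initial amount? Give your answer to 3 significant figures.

t½ = ln 2 / k = 0.69315 / 0.00428 ≈ 161.95 minutes.
Number of half-lives elapsed: n = 668.9/161.95 ≈ 4.1303.
A₀ = A × 2^n = 3.221 × 2^4.1303 = 3.221 × 17.512 ≈ 56.406 ng.

56.4 ng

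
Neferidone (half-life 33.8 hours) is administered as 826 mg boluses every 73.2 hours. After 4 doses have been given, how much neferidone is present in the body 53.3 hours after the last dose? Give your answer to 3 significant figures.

355 mg

The 4 doses were given 272.9, 199.7, 126.5, 53.3 hours ago.
Total = 826·(1/2)^(272.9/33.8) + 826·(1/2)^(199.7/33.8) + 826·(1/2)^(126.5/33.8) + 826·(1/2)^(53.3/33.8)
      = 3.0653 + 13.753 + 61.708 + 276.87 ≈ 355.4 mg.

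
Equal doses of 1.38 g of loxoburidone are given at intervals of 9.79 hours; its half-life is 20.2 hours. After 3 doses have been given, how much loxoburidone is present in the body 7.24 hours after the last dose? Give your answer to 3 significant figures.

2.40 g

The 3 doses were given 26.82, 17.03, 7.24 hours ago.
Total = 1.38·(1/2)^(26.82/20.2) + 1.38·(1/2)^(17.03/20.2) + 1.38·(1/2)^(7.24/20.2)
      = 0.54979 + 0.76929 + 1.0764 ≈ 2.3955 g.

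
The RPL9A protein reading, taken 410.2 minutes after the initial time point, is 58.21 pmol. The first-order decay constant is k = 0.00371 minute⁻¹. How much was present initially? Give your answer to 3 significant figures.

t½ = ln 2 / k = 0.69315 / 0.00371 ≈ 186.83 minutes.
Number of half-lives elapsed: n = 410.2/186.83 ≈ 2.1956.
A₀ = A × 2^n = 58.21 × 2^2.1956 = 58.21 × 4.5807 ≈ 266.64 pmol.

267 pmol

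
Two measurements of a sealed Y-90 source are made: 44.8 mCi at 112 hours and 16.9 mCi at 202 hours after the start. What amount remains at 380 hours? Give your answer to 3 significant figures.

2.46 mCi

Over Δt = 202 − 112 = 90 hours, the level fell by a factor of 44.8/16.9 ≈ 2.6509.
n = log₂(2.6509) ≈ 1.4065 half-lives, so t½ = 90/1.4065 ≈ 63.99 hours.
From t = 202 to t = 380: 16.9 × (1/2)^((380−202)/63.99) ≈ 2.4576 mCi.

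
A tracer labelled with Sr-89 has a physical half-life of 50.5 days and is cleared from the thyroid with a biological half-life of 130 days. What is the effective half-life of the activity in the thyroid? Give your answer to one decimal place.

36.4 days

1/t_eff = 1/t_phys + 1/t_biol = 1/50.5 + 1/130 = 0.027494 per day.
t_eff = 50.5 × 130 / (50.5 + 130) ≈ 36.371 days.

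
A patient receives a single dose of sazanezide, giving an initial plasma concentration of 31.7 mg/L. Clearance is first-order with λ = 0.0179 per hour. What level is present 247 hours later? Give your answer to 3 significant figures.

t½ = ln 2 / λ = 0.69315 / 0.0179 ≈ 38.723 hours.
Number of half-lives: n = 247/38.723 ≈ 6.3786.
Remaining = 31.7 × (1/2)^6.3786 = 31.7 × 0.012019 ≈ 0.38099 mg/L.

0.381 mg/L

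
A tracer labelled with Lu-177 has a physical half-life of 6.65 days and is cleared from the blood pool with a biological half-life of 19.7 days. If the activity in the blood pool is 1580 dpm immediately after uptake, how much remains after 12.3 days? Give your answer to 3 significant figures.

1/t_eff = 1/t_phys + 1/t_biol = 1/6.65 + 1/19.7 = 0.20114 per day.
t_eff = 6.65 × 19.7 / (6.65 + 19.7) ≈ 4.9717 days.
Remaining = 1580 × (1/2)^(12.3/4.9717) = 1580 × (1/2)^2.474 ≈ 284.39 dpm.

284 dpm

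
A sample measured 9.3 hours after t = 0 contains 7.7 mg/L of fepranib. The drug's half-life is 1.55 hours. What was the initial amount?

Number of half-lives elapsed: n = 9.3/1.55 ≈ 6.
A₀ = A × 2^n = 7.7 × 2^6 = 7.7 × 64 ≈ 492.8 mg/L.

492.8 mg/L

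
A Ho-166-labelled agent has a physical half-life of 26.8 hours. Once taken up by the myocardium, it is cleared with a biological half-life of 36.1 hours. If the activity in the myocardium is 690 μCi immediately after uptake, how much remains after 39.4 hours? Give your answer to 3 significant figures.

1/t_eff = 1/t_phys + 1/t_biol = 1/26.8 + 1/36.1 = 0.065014 per hour.
t_eff = 26.8 × 36.1 / (26.8 + 36.1) ≈ 15.381 hours.
Remaining = 690 × (1/2)^(39.4/15.381) = 690 × (1/2)^2.5616 ≈ 116.88 μCi.

117 μCi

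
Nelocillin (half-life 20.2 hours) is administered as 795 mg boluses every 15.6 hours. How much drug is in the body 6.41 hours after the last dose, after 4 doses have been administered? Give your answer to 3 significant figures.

1360 mg

The 4 doses were given 53.21, 37.61, 22.01, 6.41 hours ago.
Total = 795·(1/2)^(53.21/20.2) + 795·(1/2)^(37.61/20.2) + 795·(1/2)^(22.01/20.2) + 795·(1/2)^(6.41/20.2)
      = 128.06 + 218.72 + 373.56 + 638.03 ≈ 1358.4 mg.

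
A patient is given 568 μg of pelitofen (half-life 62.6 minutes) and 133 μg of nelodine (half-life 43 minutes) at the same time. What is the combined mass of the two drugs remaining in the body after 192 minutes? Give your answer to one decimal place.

pelitofen: 568 × (1/2)^(192/62.6) = 568 × (1/2)^3.0671 ≈ 67.774 μg.
nelodine: 133 × (1/2)^(192/43) = 133 × (1/2)^4.4651 ≈ 6.0217 μg.
Total = 67.774 + 6.0217 ≈ 73.795 μg.

73.8 μg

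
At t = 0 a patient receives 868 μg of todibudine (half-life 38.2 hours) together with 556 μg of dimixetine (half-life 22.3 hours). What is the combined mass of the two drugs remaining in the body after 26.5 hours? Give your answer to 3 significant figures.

todibudine: 868 × (1/2)^(26.5/38.2) = 868 × (1/2)^0.69372 ≈ 536.65 μg.
dimixetine: 556 × (1/2)^(26.5/22.3) = 556 × (1/2)^1.1883 ≈ 243.98 μg.
Total = 536.65 + 243.98 ≈ 780.63 μg.

781 μg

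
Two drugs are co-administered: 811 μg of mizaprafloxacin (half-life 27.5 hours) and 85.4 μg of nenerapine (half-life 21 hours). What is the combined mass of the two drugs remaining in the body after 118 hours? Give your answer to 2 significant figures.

43 μg

mizaprafloxacin: 811 × (1/2)^(118/27.5) = 811 × (1/2)^4.2909 ≈ 41.431 μg.
nenerapine: 85.4 × (1/2)^(118/21) = 85.4 × (1/2)^5.619 ≈ 1.7376 μg.
Total = 41.431 + 1.7376 ≈ 43.169 μg.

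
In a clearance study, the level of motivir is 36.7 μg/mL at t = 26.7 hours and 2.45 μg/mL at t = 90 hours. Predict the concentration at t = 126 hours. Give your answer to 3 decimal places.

Over Δt = 90 − 26.7 = 63.3 hours, the level fell by a factor of 36.7/2.45 ≈ 14.98.
n = log₂(14.98) ≈ 3.9049 half-lives, so t½ = 63.3/3.9049 ≈ 16.21 hours.
From t = 90 to t = 126: 2.45 × (1/2)^((126−90)/16.21) ≈ 0.52558 μg/mL.

0.526 μg/mL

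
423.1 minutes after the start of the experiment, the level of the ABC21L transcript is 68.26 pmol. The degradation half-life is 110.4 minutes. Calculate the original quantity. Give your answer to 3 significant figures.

972 pmol

Number of half-lives elapsed: n = 423.1/110.4 ≈ 3.8324.
A₀ = A × 2^n = 68.26 × 2^3.8324 = 68.26 × 14.245 ≈ 972.39 pmol.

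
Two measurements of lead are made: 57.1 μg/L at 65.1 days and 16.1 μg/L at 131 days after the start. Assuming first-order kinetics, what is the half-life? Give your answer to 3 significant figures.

Over Δt = 131 − 65.1 = 65.9 days, the level fell by a factor of 57.1/16.1 ≈ 3.5466.
n = log₂(3.5466) ≈ 1.8264 half-lives, so t½ = 65.9/1.8264 ≈ 36.081 days.

36.1 days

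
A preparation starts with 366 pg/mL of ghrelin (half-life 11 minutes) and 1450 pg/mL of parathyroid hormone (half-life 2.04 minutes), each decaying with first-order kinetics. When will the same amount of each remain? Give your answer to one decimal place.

5.0 minutes

Set 366·(1/2)^(t/11) = 1450·(1/2)^(t/2.04).
Taking log₂: log₂(366/1450) = t·(1/11 − 1/2.04).
log₂(0.25241) = -1.9861; 1/11 − 1/2.04 = -0.39929.
t = -1.9861 / -0.39929 ≈ 4.9742 minutes.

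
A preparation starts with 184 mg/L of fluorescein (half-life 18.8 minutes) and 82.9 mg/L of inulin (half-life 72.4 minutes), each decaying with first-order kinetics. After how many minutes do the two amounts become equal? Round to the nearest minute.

Set 184·(1/2)^(t/18.8) = 82.9·(1/2)^(t/72.4).
Taking log₂: log₂(184/82.9) = t·(1/18.8 − 1/72.4).
log₂(2.2195) = 1.1503; 1/18.8 − 1/72.4 = 0.039379.
t = 1.1503 / 0.039379 ≈ 29.21 minutes.

29 minutes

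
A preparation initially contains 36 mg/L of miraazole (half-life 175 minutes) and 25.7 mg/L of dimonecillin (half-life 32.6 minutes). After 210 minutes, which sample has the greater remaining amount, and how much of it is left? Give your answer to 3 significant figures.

miraazole: 36 × (1/2)^1.2 ≈ 15.67 mg/L.
dimonecillin: 25.7 × (1/2)^6.4417 ≈ 0.29565 mg/L.
Miraazole has more remaining, at ≈ 15.67 mg/L.

miraazole, 15.7 mg/L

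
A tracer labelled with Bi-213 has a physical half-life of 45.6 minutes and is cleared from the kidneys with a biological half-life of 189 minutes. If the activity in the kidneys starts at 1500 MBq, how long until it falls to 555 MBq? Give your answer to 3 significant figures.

52.7 minutes

1/t_eff = 1/t_phys + 1/t_biol = 1/45.6 + 1/189 = 0.027221 per minute.
t_eff = 45.6 × 189 / (45.6 + 189) ≈ 36.737 minutes.
n = log₂(1500/555) ≈ 1.4344; t = 1.4344 × 36.737 ≈ 52.695 minutes.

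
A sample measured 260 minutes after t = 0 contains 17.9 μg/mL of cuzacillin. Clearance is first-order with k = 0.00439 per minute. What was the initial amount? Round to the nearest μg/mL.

56 μg/mL

t½ = ln 2 / k = 0.69315 / 0.00439 ≈ 157.89 minutes.
Number of half-lives elapsed: n = 260/157.89 ≈ 1.6467.
A₀ = A × 2^n = 17.9 × 2^1.6467 = 17.9 × 3.1311 ≈ 56.048 μg/mL.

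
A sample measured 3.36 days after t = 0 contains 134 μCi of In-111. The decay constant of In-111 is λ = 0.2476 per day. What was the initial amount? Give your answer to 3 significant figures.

t½ = ln 2 / λ = 0.69315 / 0.2476 ≈ 2.7995 days.
Number of half-lives elapsed: n = 3.36/2.7995 ≈ 1.2002.
A₀ = A × 2^n = 134 × 2^1.2002 = 134 × 2.2978 ≈ 307.9 μCi.

308 μCi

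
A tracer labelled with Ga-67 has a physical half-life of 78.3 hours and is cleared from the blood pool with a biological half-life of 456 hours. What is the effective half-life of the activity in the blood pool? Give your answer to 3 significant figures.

66.8 hours

1/t_eff = 1/t_phys + 1/t_biol = 1/78.3 + 1/456 = 0.014964 per hour.
t_eff = 78.3 × 456 / (78.3 + 456) ≈ 66.825 hours.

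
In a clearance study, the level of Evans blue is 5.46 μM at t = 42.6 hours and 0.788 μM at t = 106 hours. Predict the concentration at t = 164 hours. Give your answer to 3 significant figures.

Over Δt = 106 − 42.6 = 63.4 hours, the level fell by a factor of 5.46/0.788 ≈ 6.9289.
n = log₂(6.9289) ≈ 2.7926 half-lives, so t½ = 63.4/2.7926 ≈ 22.703 hours.
From t = 106 to t = 164: 0.788 × (1/2)^((164−106)/22.703) ≈ 0.13411 μM.

0.134 μM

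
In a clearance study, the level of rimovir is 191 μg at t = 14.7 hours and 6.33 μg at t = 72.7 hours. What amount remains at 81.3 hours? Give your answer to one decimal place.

3.8 μg

Over Δt = 72.7 − 14.7 = 58 hours, the level fell by a factor of 191/6.33 ≈ 30.174.
n = log₂(30.174) ≈ 4.9152 half-lives, so t½ = 58/4.9152 ≈ 11.8 hours.
From t = 72.7 to t = 81.3: 6.33 × (1/2)^((81.3−72.7)/11.8) ≈ 3.8195 μg.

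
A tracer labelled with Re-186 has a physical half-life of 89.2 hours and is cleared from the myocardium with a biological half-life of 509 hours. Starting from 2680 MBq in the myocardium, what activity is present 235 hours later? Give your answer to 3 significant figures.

313 MBq

1/t_eff = 1/t_phys + 1/t_biol = 1/89.2 + 1/509 = 0.013175 per hour.
t_eff = 89.2 × 509 / (89.2 + 509) ≈ 75.899 hours.
Remaining = 2680 × (1/2)^(235/75.899) = 2680 × (1/2)^3.0962 ≈ 313.39 MBq.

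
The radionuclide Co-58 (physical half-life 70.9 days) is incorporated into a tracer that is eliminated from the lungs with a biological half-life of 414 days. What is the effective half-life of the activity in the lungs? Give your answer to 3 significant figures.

1/t_eff = 1/t_phys + 1/t_biol = 1/70.9 + 1/414 = 0.01652 per day.
t_eff = 70.9 × 414 / (70.9 + 414) ≈ 60.533 days.

60.5 days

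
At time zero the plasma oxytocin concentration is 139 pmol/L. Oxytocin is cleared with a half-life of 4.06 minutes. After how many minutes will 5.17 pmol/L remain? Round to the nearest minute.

19 minutes

Fraction remaining = 5.17/139 ≈ 0.037194.
n = log₂(139/5.17) = ln(26.886)/ln 2 ≈ 4.7488 half-lives.
t = n × t½ = 4.7488 × 4.06 ≈ 19.28 minutes.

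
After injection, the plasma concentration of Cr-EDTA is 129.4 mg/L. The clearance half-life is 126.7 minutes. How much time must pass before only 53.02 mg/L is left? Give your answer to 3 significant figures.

163 minutes

Fraction remaining = 53.02/129.4 ≈ 0.40974.
n = log₂(129.4/53.02) = ln(2.4406)/ln 2 ≈ 1.2872 half-lives.
t = n × t½ = 1.2872 × 126.7 ≈ 163.09 minutes.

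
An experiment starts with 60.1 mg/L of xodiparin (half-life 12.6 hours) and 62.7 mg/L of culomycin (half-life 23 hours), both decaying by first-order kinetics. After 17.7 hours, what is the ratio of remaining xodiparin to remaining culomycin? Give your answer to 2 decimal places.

0.62

xodiparin: 60.1 × (1/2)^(17.7/12.6) = 60.1 × (1/2)^1.4048 ≈ 22.699 mg/L.
culomycin: 62.7 × (1/2)^(17.7/23) = 62.7 × (1/2)^0.76957 ≈ 36.779 mg/L.
Ratio ≈ 22.699 / 36.779 ≈ 0.61715.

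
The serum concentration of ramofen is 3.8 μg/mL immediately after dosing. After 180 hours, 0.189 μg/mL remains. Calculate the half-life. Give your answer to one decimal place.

41.6 hours

A/A₀ = 0.189/3.8 ≈ 0.049737.
n = log₂(20.106) ≈ 4.3295 half-lives elapsed in 180 hours.
t½ = 180/4.3295 ≈ 41.575 hours.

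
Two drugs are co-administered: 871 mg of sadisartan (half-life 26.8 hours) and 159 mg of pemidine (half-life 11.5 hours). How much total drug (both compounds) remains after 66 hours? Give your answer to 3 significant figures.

161 mg

sadisartan: 871 × (1/2)^(66/26.8) = 871 × (1/2)^2.4627 ≈ 158.01 mg.
pemidine: 159 × (1/2)^(66/11.5) = 159 × (1/2)^5.7391 ≈ 2.9768 mg.
Total = 158.01 + 2.9768 ≈ 160.98 mg.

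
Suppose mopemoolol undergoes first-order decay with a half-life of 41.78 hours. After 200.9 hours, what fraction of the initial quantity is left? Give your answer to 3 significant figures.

0.0357

n = 200.9/41.78 ≈ 4.8085 half-lives.
Fraction remaining = (1/2)^4.8085 ≈ 0.035685.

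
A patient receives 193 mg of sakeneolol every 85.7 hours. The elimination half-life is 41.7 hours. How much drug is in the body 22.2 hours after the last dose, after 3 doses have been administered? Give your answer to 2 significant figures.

170 mg

The 3 doses were given 193.6, 107.9, 22.2 hours ago.
Total = 193·(1/2)^(193.6/41.7) + 193·(1/2)^(107.9/41.7) + 193·(1/2)^(22.2/41.7)
      = 7.7263 + 32.109 + 133.44 ≈ 173.28 mg.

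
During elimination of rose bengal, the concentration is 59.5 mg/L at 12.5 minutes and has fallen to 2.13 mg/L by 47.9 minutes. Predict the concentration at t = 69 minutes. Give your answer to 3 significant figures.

0.293 mg/L

Over Δt = 47.9 − 12.5 = 35.4 minutes, the level fell by a factor of 59.5/2.13 ≈ 27.934.
n = log₂(27.934) ≈ 4.804 half-lives, so t½ = 35.4/4.804 ≈ 7.3689 minutes.
From t = 47.9 to t = 69: 2.13 × (1/2)^((69−47.9)/7.3689) ≈ 0.2927 mg/L.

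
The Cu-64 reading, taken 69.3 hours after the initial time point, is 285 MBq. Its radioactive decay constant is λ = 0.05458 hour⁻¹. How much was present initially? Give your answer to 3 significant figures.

12500 MBq

t½ = ln 2 / λ = 0.69315 / 0.05458 ≈ 12.7 hours.
Number of half-lives elapsed: n = 69.3/12.7 ≈ 5.4568.
A₀ = A × 2^n = 285 × 2^5.4568 = 285 × 43.921 ≈ 12518 MBq.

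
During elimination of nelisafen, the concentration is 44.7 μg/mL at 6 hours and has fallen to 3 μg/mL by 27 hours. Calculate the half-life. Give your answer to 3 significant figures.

Over Δt = 27 − 6 = 21 hours, the level fell by a factor of 44.7/3 ≈ 14.9.
n = log₂(14.9) ≈ 3.8972 half-lives, so t½ = 21/3.8972 ≈ 5.3884 hours.

5.39 hours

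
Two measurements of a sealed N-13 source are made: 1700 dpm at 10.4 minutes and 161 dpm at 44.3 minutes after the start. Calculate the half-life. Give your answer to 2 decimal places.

9.97 minutes

Over Δt = 44.3 − 10.4 = 33.9 minutes, the level fell by a factor of 1700/161 ≈ 10.559.
n = log₂(10.559) ≈ 3.4004 half-lives, so t½ = 33.9/3.4004 ≈ 9.9694 minutes.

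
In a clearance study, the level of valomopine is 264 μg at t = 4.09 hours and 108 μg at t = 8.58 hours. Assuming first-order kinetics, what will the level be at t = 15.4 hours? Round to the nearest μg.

28 μg

Over Δt = 8.58 − 4.09 = 4.49 hours, the level fell by a factor of 264/108 ≈ 2.4444.
n = log₂(2.4444) ≈ 1.2895 half-lives, so t½ = 4.49/1.2895 ≈ 3.482 hours.
From t = 8.58 to t = 15.4: 108 × (1/2)^((15.4−8.58)/3.482) ≈ 27.785 μg.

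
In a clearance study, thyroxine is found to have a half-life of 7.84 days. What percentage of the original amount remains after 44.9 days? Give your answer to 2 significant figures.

n = 44.9/7.84 ≈ 5.727 half-lives.
Fraction remaining = (1/2)^5.727 ≈ 0.018879, i.e. 1.8879%.

1.9%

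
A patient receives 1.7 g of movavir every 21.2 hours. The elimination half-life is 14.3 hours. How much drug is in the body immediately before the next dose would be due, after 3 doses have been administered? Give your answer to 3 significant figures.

The 3 doses were given 63.6, 42.4, 21.2 hours ago.
Total = 1.7·(1/2)^(63.6/14.3) + 1.7·(1/2)^(42.4/14.3) + 1.7·(1/2)^(21.2/14.3)
      = 0.077912 + 0.21771 + 0.60837 ≈ 0.90399 g.

0.904 g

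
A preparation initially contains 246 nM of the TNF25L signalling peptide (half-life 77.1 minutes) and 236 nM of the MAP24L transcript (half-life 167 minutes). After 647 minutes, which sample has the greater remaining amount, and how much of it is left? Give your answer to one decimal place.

TNF25L signalling peptide: 246 × (1/2)^8.3917 ≈ 0.73246 nM.
MAP24L transcript: 236 × (1/2)^3.8743 ≈ 16.093 nM.
MAP24L transcript has more remaining, at ≈ 16.093 nM.

MAP24L transcript, 16.1 nM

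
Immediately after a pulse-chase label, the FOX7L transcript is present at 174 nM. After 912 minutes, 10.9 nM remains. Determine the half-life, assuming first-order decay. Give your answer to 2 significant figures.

A/A₀ = 10.9/174 ≈ 0.062644.
n = log₂(15.963) ≈ 3.9967 half-lives elapsed in 912 minutes.
t½ = 912/3.9967 ≈ 228.19 minutes.

230 minutes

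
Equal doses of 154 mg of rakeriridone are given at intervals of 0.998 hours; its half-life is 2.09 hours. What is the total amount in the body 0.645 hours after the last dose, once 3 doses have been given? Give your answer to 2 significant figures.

The 3 doses were given 2.641, 1.643, 0.645 hours ago.
Total = 154·(1/2)^(2.641/2.09) + 154·(1/2)^(1.643/2.09) + 154·(1/2)^(0.645/2.09)
      = 64.14 + 89.305 + 124.34 ≈ 277.79 mg.

280 mg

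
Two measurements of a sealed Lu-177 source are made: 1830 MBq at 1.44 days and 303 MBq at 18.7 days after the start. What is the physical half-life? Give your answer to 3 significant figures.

6.65 days

Over Δt = 18.7 − 1.44 = 17.26 days, the level fell by a factor of 1830/303 ≈ 6.0396.
n = log₂(6.0396) ≈ 2.5945 half-lives, so t½ = 17.26/2.5945 ≈ 6.6527 days.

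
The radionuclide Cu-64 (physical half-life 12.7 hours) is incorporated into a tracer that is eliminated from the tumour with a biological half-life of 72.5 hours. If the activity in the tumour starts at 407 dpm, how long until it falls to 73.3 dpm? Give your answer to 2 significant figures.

1/t_eff = 1/t_phys + 1/t_biol = 1/12.7 + 1/72.5 = 0.092533 per hour.
t_eff = 12.7 × 72.5 / (12.7 + 72.5) ≈ 10.807 hours.
n = log₂(407/73.3) ≈ 2.4731; t = 2.4731 × 10.807 ≈ 26.727 hours.

27 hours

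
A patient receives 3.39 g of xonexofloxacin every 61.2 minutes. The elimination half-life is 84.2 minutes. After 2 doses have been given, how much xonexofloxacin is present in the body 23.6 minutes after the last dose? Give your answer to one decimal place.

4.5 g

The 2 doses were given 84.8, 23.6 minutes ago.
Total = 3.39·(1/2)^(84.8/84.2) + 3.39·(1/2)^(23.6/84.2)
      = 1.6866 + 2.7914 ≈ 4.4781 g.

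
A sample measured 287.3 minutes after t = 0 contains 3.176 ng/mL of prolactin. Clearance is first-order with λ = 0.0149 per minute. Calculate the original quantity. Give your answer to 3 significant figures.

t½ = ln 2 / λ = 0.69315 / 0.0149 ≈ 46.52 minutes.
Number of half-lives elapsed: n = 287.3/46.52 ≈ 6.1758.
A₀ = A × 2^n = 3.176 × 2^6.1758 = 3.176 × 72.296 ≈ 229.61 ng/mL.

230 ng/mL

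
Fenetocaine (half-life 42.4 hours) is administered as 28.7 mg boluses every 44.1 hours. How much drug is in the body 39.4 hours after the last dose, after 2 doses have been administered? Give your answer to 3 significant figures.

22.4 mg

The 2 doses were given 83.5, 39.4 hours ago.
Total = 28.7·(1/2)^(83.5/42.4) + 28.7·(1/2)^(39.4/42.4)
      = 7.3291 + 15.071 ≈ 22.4 mg.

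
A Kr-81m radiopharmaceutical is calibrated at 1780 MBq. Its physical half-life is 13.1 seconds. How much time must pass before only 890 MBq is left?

13.1 seconds

890/1780 = 1/2, so 1 half-life has elapsed.
t = 1 × 13.1 = 13.1 seconds.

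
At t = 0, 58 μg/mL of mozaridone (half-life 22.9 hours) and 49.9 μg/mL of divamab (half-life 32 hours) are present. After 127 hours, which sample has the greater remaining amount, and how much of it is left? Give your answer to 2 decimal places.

mozaridone: 58 × (1/2)^5.5459 ≈ 1.2415 μg/mL.
divamab: 49.9 × (1/2)^3.9688 ≈ 3.187 μg/mL.
Divamab has more remaining, at ≈ 3.187 μg/mL.

divamab, 3.19 μg/mL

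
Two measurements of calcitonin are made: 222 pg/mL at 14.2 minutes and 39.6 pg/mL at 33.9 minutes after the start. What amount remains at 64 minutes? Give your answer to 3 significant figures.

Over Δt = 33.9 − 14.2 = 19.7 minutes, the level fell by a factor of 222/39.6 ≈ 5.6061.
n = log₂(5.6061) ≈ 2.487 half-lives, so t½ = 19.7/2.487 ≈ 7.9212 minutes.
From t = 33.9 to t = 64: 39.6 × (1/2)^((64−33.9)/7.9212) ≈ 2.8432 pg/mL.

2.84 pg/mL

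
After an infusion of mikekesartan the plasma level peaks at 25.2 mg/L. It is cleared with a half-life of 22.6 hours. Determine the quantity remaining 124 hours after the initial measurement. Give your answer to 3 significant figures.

Number of half-lives: n = 124/22.6 ≈ 5.4867.
Remaining = 25.2 × (1/2)^5.4867 = 25.2 × 0.022301 ≈ 0.56199 mg/L.

0.562 mg/L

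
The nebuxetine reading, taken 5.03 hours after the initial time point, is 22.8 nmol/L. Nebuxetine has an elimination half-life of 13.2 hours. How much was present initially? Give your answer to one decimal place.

Number of half-lives elapsed: n = 5.03/13.2 ≈ 0.38106.
A₀ = A × 2^n = 22.8 × 2^0.38106 = 22.8 × 1.3023 ≈ 29.692 nmol/L.

29.7 nmol/L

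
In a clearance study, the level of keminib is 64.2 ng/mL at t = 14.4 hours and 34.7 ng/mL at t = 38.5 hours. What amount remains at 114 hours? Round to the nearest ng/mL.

5 ng/mL

Over Δt = 38.5 − 14.4 = 24.1 hours, the level fell by a factor of 64.2/34.7 ≈ 1.8501.
n = log₂(1.8501) ≈ 0.88764 half-lives, so t½ = 24.1/0.88764 ≈ 27.151 hours.
From t = 38.5 to t = 114: 34.7 × (1/2)^((114−38.5)/27.151) ≈ 5.0493 ng/mL.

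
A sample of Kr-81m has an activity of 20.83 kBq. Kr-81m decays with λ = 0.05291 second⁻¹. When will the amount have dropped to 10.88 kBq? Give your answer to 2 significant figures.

12 seconds

t½ = ln 2 / λ = 0.69315 / 0.05291 ≈ 13.1 seconds.
Fraction remaining = 10.88/20.83 ≈ 0.52232.
n = log₂(20.83/10.88) = ln(1.9145)/ln 2 ≈ 0.93698 half-lives.
t = n × t½ = 0.93698 × 13.1 ≈ 12.275 seconds.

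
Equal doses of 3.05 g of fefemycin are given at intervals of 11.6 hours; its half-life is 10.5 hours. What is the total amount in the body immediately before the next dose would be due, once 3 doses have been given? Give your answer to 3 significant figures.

The 3 doses were given 34.8, 23.2, 11.6 hours ago.
Total = 3.05·(1/2)^(34.8/10.5) + 3.05·(1/2)^(23.2/10.5) + 3.05·(1/2)^(11.6/10.5)
      = 0.30662 + 0.65943 + 1.4182 ≈ 2.3842 g.

2.38 g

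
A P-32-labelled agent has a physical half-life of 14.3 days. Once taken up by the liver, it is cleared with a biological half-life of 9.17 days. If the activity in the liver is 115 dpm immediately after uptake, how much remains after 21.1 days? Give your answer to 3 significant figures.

8.39 dpm

1/t_eff = 1/t_phys + 1/t_biol = 1/14.3 + 1/9.17 = 0.17898 per day.
t_eff = 14.3 × 9.17 / (14.3 + 9.17) ≈ 5.5872 days.
Remaining = 115 × (1/2)^(21.1/5.5872) = 115 × (1/2)^3.7765 ≈ 8.3918 dpm.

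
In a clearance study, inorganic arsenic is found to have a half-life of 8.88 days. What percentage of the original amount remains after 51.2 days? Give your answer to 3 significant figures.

n = 51.2/8.88 ≈ 5.7658 half-lives.
Fraction remaining = (1/2)^5.7658 ≈ 0.018379, i.e. 1.8379%.

1.84%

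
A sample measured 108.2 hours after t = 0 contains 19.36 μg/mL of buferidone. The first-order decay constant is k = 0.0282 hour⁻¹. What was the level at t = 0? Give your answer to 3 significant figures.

409 μg/mL

t½ = ln 2 / k = 0.69315 / 0.0282 ≈ 24.58 hours.
Number of half-lives elapsed: n = 108.2/24.58 ≈ 4.402.
A₀ = A × 2^n = 19.36 × 2^4.402 = 19.36 × 21.142 ≈ 409.3 μg/mL.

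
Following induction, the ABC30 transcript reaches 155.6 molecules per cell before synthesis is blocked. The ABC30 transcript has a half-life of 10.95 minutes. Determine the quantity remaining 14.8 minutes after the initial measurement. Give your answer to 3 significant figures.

61.0 molecules per cell

Number of half-lives: n = 14.8/10.95 ≈ 1.3516.
Remaining = 155.6 × (1/2)^1.3516 = 155.6 × 0.39186 ≈ 60.973 molecules per cell.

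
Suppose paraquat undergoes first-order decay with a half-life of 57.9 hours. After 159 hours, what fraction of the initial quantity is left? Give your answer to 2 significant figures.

n = 159/57.9 ≈ 2.7461 half-lives.
Fraction remaining = (1/2)^2.7461 ≈ 0.14905.

0.15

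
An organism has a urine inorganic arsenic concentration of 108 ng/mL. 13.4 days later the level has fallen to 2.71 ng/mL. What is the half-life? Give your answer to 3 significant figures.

2.52 days

A/A₀ = 2.71/108 ≈ 0.025093.
n = log₂(39.852) ≈ 5.3166 half-lives elapsed in 13.4 days.
t½ = 13.4/5.3166 ≈ 2.5204 days.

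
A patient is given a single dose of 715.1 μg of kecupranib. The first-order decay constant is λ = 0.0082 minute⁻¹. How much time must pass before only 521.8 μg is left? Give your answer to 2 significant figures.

t½ = ln 2 / λ = 0.69315 / 0.0082 ≈ 84.53 minutes.
Fraction remaining = 521.8/715.1 ≈ 0.72969.
n = log₂(715.1/521.8) = ln(1.3704)/ln 2 ≈ 0.45465 half-lives.
t = n × t½ = 0.45465 × 84.53 ≈ 38.431 minutes.

38 minutes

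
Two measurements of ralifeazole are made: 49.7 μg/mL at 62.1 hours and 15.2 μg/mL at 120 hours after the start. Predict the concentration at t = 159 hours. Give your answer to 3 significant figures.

Over Δt = 120 − 62.1 = 57.9 hours, the level fell by a factor of 49.7/15.2 ≈ 3.2697.
n = log₂(3.2697) ≈ 1.7092 half-lives, so t½ = 57.9/1.7092 ≈ 33.876 hours.
From t = 120 to t = 159: 15.2 × (1/2)^((159−120)/33.876) ≈ 6.8435 μg/mL.

6.84 μg/mL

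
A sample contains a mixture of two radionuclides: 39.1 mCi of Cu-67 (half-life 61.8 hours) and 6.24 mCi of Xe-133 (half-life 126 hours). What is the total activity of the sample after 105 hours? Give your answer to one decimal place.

Cu-67: 39.1 × (1/2)^(105/61.8) = 39.1 × (1/2)^1.699 ≈ 12.043 mCi.
Xe-133: 6.24 × (1/2)^(105/126) = 6.24 × (1/2)^0.83333 ≈ 3.5021 mCi.
Total = 12.043 + 3.5021 ≈ 15.545 mCi.

15.5 mCi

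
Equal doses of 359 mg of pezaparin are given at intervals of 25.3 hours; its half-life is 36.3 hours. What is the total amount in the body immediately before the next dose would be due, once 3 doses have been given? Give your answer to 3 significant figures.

The 3 doses were given 75.9, 50.6, 25.3 hours ago.
Total = 359·(1/2)^(75.9/36.3) + 359·(1/2)^(50.6/36.3) + 359·(1/2)^(25.3/36.3)
      = 84.269 + 136.61 + 221.46 ≈ 442.33 mg.

442 mg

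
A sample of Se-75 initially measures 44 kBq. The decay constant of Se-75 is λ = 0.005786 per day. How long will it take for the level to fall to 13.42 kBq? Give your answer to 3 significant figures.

205 days

t½ = ln 2 / λ = 0.69315 / 0.005786 ≈ 119.8 days.
Fraction remaining = 13.42/44 ≈ 0.305.
n = log₂(44/13.42) = ln(3.2787)/ln 2 ≈ 1.7131 half-lives.
t = n × t½ = 1.7131 × 119.8 ≈ 205.23 days.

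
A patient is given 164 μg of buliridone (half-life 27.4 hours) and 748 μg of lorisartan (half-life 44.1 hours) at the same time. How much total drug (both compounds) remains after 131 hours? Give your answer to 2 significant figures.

100 μg

buliridone: 164 × (1/2)^(131/27.4) = 164 × (1/2)^4.781 ≈ 5.965 μg.
lorisartan: 748 × (1/2)^(131/44.1) = 748 × (1/2)^2.9705 ≈ 95.43 μg.
Total = 5.965 + 95.43 ≈ 101.4 μg.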